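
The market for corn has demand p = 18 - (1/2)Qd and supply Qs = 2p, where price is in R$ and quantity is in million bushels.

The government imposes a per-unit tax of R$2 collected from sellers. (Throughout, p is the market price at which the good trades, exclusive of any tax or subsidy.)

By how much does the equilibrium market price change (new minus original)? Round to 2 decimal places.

Original equilibrium: 36 - 2p = 2p gives 36 = 4p, so p = 9 and Q = 18.
Since sellers keep the price net of the tax, the effective supply curve becomes Qs = 2p - 4.
Equate the new curves: 36 - 2p = 2p - 4, giving 40 = 4p, p = 10, Q = 16.
Δp = 10 − 9 = +1.00.

+1.00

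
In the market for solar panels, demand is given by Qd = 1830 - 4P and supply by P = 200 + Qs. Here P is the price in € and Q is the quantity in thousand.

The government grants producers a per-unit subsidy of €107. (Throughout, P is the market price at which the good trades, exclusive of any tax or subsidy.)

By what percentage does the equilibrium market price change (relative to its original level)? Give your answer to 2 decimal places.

Initially, 1830 - 4P = P - 200, so 2030 = 5P and P = 406, Q = 206.
Since sellers receive the price plus the subsidy, the effective supply curve becomes Qs = P - 93.
New equilibrium: 1830 - 4P = P - 93 ⇒ 1923 = 5P ⇒ P = 384.6, Q = 291.6.
%ΔP = (384.6 − 406) / 406 × 100 = -5.27%.

-5.27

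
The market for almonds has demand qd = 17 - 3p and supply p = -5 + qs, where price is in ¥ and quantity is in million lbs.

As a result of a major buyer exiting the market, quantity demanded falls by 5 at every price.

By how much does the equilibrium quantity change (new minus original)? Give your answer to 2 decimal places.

-1.25

Solve the original market: 17 - 3p = p + 5, hence p = 3 and q = 8.
After the shift, demand is qd = 12 - 3p and supply is qs = p + 5.
Clearing the new market: 12 - 3p = p + 5, so p = 1.75 and q = 6.75.
Δq = 6.75 − 8 = -1.25.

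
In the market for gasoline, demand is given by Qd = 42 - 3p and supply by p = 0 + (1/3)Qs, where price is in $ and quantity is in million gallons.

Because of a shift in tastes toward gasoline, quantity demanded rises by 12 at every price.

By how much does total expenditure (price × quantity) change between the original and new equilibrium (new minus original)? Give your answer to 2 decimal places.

+96.00

Before the shock: 42 - 3p = 3p ⇒ 42 = 6p ⇒ p = 7, Q = 21.
The new curves are Qd = 54 - 3p (demand) and Qs = 3p (supply).
New equilibrium: 54 - 3p = 3p ⇒ 54 = 6p ⇒ p = 9, Q = 27.
Expenditure moves from 7×21 = 147 to 9×27 = 243; change = +96.00.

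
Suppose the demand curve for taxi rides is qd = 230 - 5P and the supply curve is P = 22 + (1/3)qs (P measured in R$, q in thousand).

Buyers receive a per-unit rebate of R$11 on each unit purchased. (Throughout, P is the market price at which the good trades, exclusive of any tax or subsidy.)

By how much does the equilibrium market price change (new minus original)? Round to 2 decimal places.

Original equilibrium: 230 - 5P = 3P - 66 gives 296 = 8P, so P = 37 and q = 45.
Since buyers' out-of-pocket price is the market price minus the rebate, the effective demand curve becomes qd = 285 - 5P.
Clearing the new market: 285 - 5P = 3P - 66, so P = 43.875 and q = 65.625.
ΔP = 43.875 − 37 = +6.88.

+6.88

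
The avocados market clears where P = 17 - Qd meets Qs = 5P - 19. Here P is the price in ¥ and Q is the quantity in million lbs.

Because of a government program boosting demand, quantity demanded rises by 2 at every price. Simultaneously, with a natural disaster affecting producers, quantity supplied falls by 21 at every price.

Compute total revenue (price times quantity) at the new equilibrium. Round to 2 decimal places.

Initially, 17 - P = 5P - 19, so 36 = 6P and P = 6, Q = 11.
After the shift, demand is Qd = 19 - P and supply is Qs = 5P - 40.
New equilibrium: 19 - P = 5P - 40 ⇒ 59 = 6P ⇒ P = 59/6 ≈ 9.8333, Q = 55/6 ≈ 9.1667.
New expenditure = 9.8333 × 9.1667 = 90.14.

90.14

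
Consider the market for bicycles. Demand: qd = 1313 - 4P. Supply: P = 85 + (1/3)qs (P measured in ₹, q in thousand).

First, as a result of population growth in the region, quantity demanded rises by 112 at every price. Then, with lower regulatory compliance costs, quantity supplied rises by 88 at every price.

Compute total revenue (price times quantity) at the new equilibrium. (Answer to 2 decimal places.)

Before the shock: 1313 - 4P = 3P - 255 ⇒ 1568 = 7P ⇒ P = 224, q = 417.
After the shift, demand is qd = 1425 - 4P and supply is qs = 3P - 167.
Setting them equal: 1425 - 4P = 3P - 167 → 1592 = 7P, so P = 1592/7 ≈ 227.4286 and q = 3607/7 ≈ 515.2857.
New expenditure = 227.4286 × 515.2857 = 117190.69.

117190.69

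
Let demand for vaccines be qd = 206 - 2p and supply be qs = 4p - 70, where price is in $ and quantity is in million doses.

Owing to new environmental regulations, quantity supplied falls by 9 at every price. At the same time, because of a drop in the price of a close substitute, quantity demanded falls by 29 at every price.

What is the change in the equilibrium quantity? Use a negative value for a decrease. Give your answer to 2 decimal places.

-22.33

Original equilibrium: 206 - 2p = 4p - 70 gives 276 = 6p, so p = 46 and q = 114.
The new curves are qd = 177 - 2p (demand) and qs = 4p - 79 (supply).
New equilibrium: 177 - 2p = 4p - 79 ⇒ 256 = 6p ⇒ p = 128/3 ≈ 42.6667, q = 275/3 ≈ 91.6667.
Δq = 91.6667 − 114 = -22.33.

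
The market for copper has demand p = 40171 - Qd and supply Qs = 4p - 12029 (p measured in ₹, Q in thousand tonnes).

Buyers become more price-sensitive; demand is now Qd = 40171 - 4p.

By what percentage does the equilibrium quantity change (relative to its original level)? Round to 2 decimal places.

Before the shock: 40171 - p = 4p - 12029 ⇒ 52200 = 5p ⇒ p = 10440, Q = 29731.
After the shift, demand is Qd = 40171 - 4p and supply is Qs = 4p - 12029.
Clearing the new market: 40171 - 4p = 4p - 12029, so p = 6525 and Q = 14071.
%ΔQ = (14071 − 29731) / 29731 × 100 = -52.67%.

-52.67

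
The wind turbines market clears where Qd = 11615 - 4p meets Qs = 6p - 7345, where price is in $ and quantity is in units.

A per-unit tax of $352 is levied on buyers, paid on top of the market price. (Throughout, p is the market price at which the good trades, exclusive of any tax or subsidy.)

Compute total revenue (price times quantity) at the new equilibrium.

5592418.24

Initially, 11615 - 4p = 6p - 7345, so 18960 = 10p and p = 1896, Q = 4031.
Since buyers pay the price plus the tax, the effective demand curve becomes Qd = 10207 - 4p.
Setting them equal: 10207 - 4p = 6p - 7345 → 17552 = 10p, so p = 1755.2 and Q = 3186.2.
New expenditure = 1755.2 × 3186.2 = 5592418.24.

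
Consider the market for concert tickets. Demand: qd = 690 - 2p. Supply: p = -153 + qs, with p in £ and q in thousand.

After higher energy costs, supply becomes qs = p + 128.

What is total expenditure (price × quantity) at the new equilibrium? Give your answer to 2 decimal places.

Initially, 690 - 2p = p + 153, so 537 = 3p and p = 179, q = 332.
After the shift, demand is qd = 690 - 2p and supply is qs = p + 128.
Setting them equal: 690 - 2p = p + 128 → 562 = 3p, so p = 562/3 ≈ 187.3333 and q = 946/3 ≈ 315.3333.
New expenditure = 187.3333 × 315.3333 = 59072.44.

59072.44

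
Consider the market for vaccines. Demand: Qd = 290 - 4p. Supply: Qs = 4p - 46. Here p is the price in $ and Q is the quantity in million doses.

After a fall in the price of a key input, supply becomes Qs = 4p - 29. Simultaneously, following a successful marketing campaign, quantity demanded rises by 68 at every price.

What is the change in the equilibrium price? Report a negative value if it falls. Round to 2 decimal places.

+6.38

Before the shock: 290 - 4p = 4p - 46 ⇒ 336 = 8p ⇒ p = 42, Q = 122.
The new curves are Qd = 358 - 4p (demand) and Qs = 4p - 29 (supply).
Setting them equal: 358 - 4p = 4p - 29 → 387 = 8p, so p = 48.375 and Q = 164.5.
Δp = 48.375 − 42 = +6.38.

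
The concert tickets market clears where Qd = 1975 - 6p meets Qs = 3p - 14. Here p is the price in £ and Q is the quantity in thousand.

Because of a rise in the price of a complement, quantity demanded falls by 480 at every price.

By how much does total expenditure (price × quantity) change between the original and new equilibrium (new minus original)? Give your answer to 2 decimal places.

Before the shock: 1975 - 6p = 3p - 14 ⇒ 1989 = 9p ⇒ p = 221, Q = 649.
The new curves are Qd = 1495 - 6p (demand) and Qs = 3p - 14 (supply).
Setting them equal: 1495 - 6p = 3p - 14 → 1509 = 9p, so p = 503/3 ≈ 167.6667 and Q = 489.
Expenditure moves from 221×649 = 143429 to 167.6667×489 = 81989; change = -61440.00.

-61440.00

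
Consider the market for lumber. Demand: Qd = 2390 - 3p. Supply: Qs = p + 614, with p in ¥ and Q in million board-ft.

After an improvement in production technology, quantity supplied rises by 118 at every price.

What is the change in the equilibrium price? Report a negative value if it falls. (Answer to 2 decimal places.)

-29.50

Initially, 2390 - 3p = p + 614, so 1776 = 4p and p = 444, Q = 1058.
The new curves are Qd = 2390 - 3p (demand) and Qs = p + 732 (supply).
Clearing the new market: 2390 - 3p = p + 732, so p = 414.5 and Q = 1146.5.
Δp = 414.5 − 444 = -29.50.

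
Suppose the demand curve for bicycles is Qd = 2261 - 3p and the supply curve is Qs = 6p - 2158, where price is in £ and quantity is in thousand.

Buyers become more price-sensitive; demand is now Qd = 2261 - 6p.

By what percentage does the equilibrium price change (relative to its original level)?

-25

Initially, 2261 - 3p = 6p - 2158, so 4419 = 9p and p = 491, Q = 788.
The shock moves the curves to Qd = 2261 - 6p and Qs = 6p - 2158.
Setting them equal: 2261 - 6p = 6p - 2158 → 4419 = 12p, so p = 368.25 and Q = 51.5.
%Δp = (368.25 − 491) / 491 × 100 = -25%.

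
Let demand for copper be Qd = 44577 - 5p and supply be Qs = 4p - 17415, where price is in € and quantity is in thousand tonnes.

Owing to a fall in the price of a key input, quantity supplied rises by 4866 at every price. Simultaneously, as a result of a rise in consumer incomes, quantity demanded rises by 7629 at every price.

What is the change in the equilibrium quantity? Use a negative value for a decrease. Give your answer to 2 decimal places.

Solve the original market: 44577 - 5p = 4p - 17415, hence p = 6888 and Q = 10137.
The shock moves the curves to Qd = 52206 - 5p and Qs = 4p - 12549.
Clearing the new market: 52206 - 5p = 4p - 12549, so p = 7195 and Q = 16231.
ΔQ = 16231 − 10137 = +6094.00.

+6094.00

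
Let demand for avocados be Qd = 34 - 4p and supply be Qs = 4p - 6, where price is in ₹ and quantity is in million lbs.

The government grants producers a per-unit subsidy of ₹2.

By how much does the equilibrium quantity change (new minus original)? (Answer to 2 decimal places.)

Before the shock: 34 - 4p = 4p - 6 ⇒ 40 = 8p ⇒ p = 5, Q = 14.
Since sellers receive the price plus the subsidy, the effective supply curve becomes Qs = 4p + 2.
Equate the new curves: 34 - 4p = 4p + 2, giving 32 = 8p, p = 4, Q = 18.
ΔQ = 18 − 14 = +4.00.

+4.00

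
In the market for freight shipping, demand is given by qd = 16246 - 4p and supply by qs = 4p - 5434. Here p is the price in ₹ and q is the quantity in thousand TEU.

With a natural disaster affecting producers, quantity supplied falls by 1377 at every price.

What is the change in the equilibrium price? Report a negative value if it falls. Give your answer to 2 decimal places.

+172.13

Solve the original market: 16246 - 4p = 4p - 5434, hence p = 2710 and q = 5406.
After the shift, demand is qd = 16246 - 4p and supply is qs = 4p - 6811.
Equate the new curves: 16246 - 4p = 4p - 6811, giving 23057 = 8p, p = 2882.125, q = 4717.5.
Δp = 2882.125 − 2710 = +172.13.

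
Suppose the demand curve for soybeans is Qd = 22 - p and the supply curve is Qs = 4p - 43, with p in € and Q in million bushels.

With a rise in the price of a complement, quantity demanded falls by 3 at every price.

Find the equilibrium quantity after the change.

6.6

Solve the original market: 22 - p = 4p - 43, hence p = 13 and Q = 9.
With the change applied: demand Qd = 19 - p, supply Qs = 4p - 43.
New equilibrium: 19 - p = 4p - 43 ⇒ 62 = 5p ⇒ p = 12.4, Q = 6.6.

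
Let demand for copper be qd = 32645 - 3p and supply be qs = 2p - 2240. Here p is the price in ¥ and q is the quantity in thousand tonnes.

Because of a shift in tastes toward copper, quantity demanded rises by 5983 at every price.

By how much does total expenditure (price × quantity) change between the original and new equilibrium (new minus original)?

Before the shock: 32645 - 3p = 2p - 2240 ⇒ 34885 = 5p ⇒ p = 6977, q = 11714.
The shock moves the curves to qd = 38628 - 3p and qs = 2p - 2240.
Clearing the new market: 38628 - 3p = 2p - 2240, so p = 8173.6 and q = 14107.2.
Expenditure moves from 6977×11714 = 81728578 to 8173.6×14107.2 = 115306609.92; change = +33578031.92.

+33578031.92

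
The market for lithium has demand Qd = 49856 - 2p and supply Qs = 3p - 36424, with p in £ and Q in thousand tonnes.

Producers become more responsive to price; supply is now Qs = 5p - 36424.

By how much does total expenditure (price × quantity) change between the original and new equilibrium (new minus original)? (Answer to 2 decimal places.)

Before the shock: 49856 - 2p = 3p - 36424 ⇒ 86280 = 5p ⇒ p = 17256, Q = 15344.
After the shift, demand is Qd = 49856 - 2p and supply is Qs = 5p - 36424.
Clearing the new market: 49856 - 2p = 5p - 36424, so p = 86280/7 ≈ 12325.7143 and Q = 176432/7 ≈ 25204.5714.
Expenditure moves from 17256×15344 = 264776064 to 12325.7143×25204.5714 = 310664346.1224; change = +45888282.12.

+45888282.12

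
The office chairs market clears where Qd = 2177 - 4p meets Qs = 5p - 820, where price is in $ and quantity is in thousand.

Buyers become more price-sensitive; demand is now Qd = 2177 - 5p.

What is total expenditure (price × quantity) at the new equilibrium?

Solve the original market: 2177 - 4p = 5p - 820, hence p = 333 and Q = 845.
The new curves are Qd = 2177 - 5p (demand) and Qs = 5p - 820 (supply).
Setting them equal: 2177 - 5p = 5p - 820 → 2997 = 10p, so p = 299.7 and Q = 678.5.
New expenditure = 299.7 × 678.5 = 203346.45.

203346.45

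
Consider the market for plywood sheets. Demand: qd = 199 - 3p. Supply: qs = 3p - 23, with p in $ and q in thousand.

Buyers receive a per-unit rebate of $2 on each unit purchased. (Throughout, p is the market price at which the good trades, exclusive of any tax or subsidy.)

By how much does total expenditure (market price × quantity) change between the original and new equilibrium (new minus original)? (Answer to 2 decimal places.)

Initially, 199 - 3p = 3p - 23, so 222 = 6p and p = 37, q = 88.
Since buyers' out-of-pocket price is the market price minus the rebate, the effective demand curve becomes qd = 205 - 3p.
Setting them equal: 205 - 3p = 3p - 23 → 228 = 6p, so p = 38 and q = 91.
Expenditure moves from 37×88 = 3256 to 38×91 = 3458; change = +202.00.

+202.00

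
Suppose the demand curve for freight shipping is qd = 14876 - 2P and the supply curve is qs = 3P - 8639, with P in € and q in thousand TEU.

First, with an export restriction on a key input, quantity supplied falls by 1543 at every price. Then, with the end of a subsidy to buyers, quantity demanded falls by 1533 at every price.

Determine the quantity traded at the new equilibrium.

Before the shock: 14876 - 2P = 3P - 8639 ⇒ 23515 = 5P ⇒ P = 4703, q = 5470.
The new curves are qd = 13343 - 2P (demand) and qs = 3P - 10182 (supply).
Equate the new curves: 13343 - 2P = 3P - 10182, giving 23525 = 5P, P = 4705, q = 3933.

3933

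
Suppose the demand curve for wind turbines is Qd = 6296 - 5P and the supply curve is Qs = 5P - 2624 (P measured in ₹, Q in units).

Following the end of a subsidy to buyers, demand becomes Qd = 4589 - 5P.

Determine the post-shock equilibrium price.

721.3

Before the shock: 6296 - 5P = 5P - 2624 ⇒ 8920 = 10P ⇒ P = 892, Q = 1836.
The new curves are Qd = 4589 - 5P (demand) and Qs = 5P - 2624 (supply).
New equilibrium: 4589 - 5P = 5P - 2624 ⇒ 7213 = 10P ⇒ P = 721.3, Q = 982.5.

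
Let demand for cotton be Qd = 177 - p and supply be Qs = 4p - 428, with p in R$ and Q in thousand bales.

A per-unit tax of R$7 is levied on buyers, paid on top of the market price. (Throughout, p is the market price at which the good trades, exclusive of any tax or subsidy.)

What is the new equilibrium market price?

Initially, 177 - p = 4p - 428, so 605 = 5p and p = 121, Q = 56.
Since buyers pay the price plus the tax, the effective demand curve becomes Qd = 170 - p.
Setting them equal: 170 - p = 4p - 428 → 598 = 5p, so p = 119.6 and Q = 50.4.

119.6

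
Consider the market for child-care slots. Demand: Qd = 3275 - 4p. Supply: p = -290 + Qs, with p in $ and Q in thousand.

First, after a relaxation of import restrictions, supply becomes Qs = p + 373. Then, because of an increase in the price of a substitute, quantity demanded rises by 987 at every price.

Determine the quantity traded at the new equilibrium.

1150.8

Initially, 3275 - 4p = p + 290, so 2985 = 5p and p = 597, Q = 887.
The shock moves the curves to Qd = 4262 - 4p and Qs = p + 373.
Equate the new curves: 4262 - 4p = p + 373, giving 3889 = 5p, p = 777.8, Q = 1150.8.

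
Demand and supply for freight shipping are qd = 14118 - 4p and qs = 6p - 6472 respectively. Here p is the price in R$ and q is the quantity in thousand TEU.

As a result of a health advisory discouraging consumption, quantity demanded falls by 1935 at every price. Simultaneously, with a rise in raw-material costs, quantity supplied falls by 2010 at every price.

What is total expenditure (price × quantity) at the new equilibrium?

8094480.5

Solve the original market: 14118 - 4p = 6p - 6472, hence p = 2059 and q = 5882.
After the shift, demand is qd = 12183 - 4p and supply is qs = 6p - 8482.
New equilibrium: 12183 - 4p = 6p - 8482 ⇒ 20665 = 10p ⇒ p = 2066.5, q = 3917.
New expenditure = 2066.5 × 3917 = 8094480.5.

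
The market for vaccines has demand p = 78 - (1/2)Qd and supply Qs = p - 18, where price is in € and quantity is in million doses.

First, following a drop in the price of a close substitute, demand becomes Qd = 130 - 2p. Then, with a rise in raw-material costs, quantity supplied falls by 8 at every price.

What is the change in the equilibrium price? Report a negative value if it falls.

Initially, 156 - 2p = p - 18, so 174 = 3p and p = 58, Q = 40.
The new curves are Qd = 130 - 2p (demand) and Qs = p - 26 (supply).
Equate the new curves: 130 - 2p = p - 26, giving 156 = 3p, p = 52, Q = 26.
Δp = 52 − 58 = -6.

-6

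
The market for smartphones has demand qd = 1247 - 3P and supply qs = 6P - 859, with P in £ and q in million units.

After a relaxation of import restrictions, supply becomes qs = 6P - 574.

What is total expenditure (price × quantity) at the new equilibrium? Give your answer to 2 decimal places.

129493.33

Initially, 1247 - 3P = 6P - 859, so 2106 = 9P and P = 234, q = 545.
After the shift, demand is qd = 1247 - 3P and supply is qs = 6P - 574.
New equilibrium: 1247 - 3P = 6P - 574 ⇒ 1821 = 9P ⇒ P = 607/3 ≈ 202.3333, q = 640.
New expenditure = 202.3333 × 640 = 129493.33.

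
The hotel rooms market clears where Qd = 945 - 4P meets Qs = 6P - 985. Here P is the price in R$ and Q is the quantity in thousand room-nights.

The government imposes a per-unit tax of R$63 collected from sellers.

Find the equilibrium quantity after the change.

Solve the original market: 945 - 4P = 6P - 985, hence P = 193 and Q = 173.
Since sellers keep the price net of the tax, the effective supply curve becomes Qs = 6P - 1363.
Clearing the new market: 945 - 4P = 6P - 1363, so P = 230.8 and Q = 21.8.

21.8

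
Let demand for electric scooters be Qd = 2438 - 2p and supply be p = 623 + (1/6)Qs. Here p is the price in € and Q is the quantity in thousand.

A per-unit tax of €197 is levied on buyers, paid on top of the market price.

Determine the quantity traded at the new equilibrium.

598.5

Initially, 2438 - 2p = 6p - 3738, so 6176 = 8p and p = 772, Q = 894.
Since buyers pay the price plus the tax, the effective demand curve becomes Qd = 2044 - 2p.
Setting them equal: 2044 - 2p = 6p - 3738 → 5782 = 8p, so p = 722.75 and Q = 598.5.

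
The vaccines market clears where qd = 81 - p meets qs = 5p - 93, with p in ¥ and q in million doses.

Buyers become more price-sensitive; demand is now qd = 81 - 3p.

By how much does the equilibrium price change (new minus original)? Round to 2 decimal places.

Solve the original market: 81 - p = 5p - 93, hence p = 29 and q = 52.
The shock moves the curves to qd = 81 - 3p and qs = 5p - 93.
Clearing the new market: 81 - 3p = 5p - 93, so p = 21.75 and q = 15.75.
Δp = 21.75 − 29 = -7.25.

-7.25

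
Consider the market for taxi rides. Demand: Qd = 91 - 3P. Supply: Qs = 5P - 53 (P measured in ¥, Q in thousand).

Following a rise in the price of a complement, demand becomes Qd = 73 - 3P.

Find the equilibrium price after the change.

15.75

Solve the original market: 91 - 3P = 5P - 53, hence P = 18 and Q = 37.
With the change applied: demand Qd = 73 - 3P, supply Qs = 5P - 53.
New equilibrium: 73 - 3P = 5P - 53 ⇒ 126 = 8P ⇒ P = 15.75, Q = 25.75.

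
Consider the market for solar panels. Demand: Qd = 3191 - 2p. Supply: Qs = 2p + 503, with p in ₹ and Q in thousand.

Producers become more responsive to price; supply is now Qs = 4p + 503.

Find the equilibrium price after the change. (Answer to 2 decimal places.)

Original equilibrium: 3191 - 2p = 2p + 503 gives 2688 = 4p, so p = 672 and Q = 1847.
After the shift, demand is Qd = 3191 - 2p and supply is Qs = 4p + 503.
Clearing the new market: 3191 - 2p = 4p + 503, so p = 448 and Q = 2295.

448.00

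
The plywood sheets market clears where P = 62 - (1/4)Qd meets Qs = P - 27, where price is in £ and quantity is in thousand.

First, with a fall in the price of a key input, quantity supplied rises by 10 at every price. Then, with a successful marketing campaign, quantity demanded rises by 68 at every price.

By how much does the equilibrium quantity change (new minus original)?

+21.6

Original equilibrium: 248 - 4P = P - 27 gives 275 = 5P, so P = 55 and Q = 28.
The new curves are Qd = 316 - 4P (demand) and Qs = P - 17 (supply).
Equate the new curves: 316 - 4P = P - 17, giving 333 = 5P, P = 66.6, Q = 49.6.
ΔQ = 49.6 − 28 = +21.6.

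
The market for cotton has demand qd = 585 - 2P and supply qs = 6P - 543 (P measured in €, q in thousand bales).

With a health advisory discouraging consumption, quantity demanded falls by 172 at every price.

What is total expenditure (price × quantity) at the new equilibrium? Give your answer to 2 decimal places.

Original equilibrium: 585 - 2P = 6P - 543 gives 1128 = 8P, so P = 141 and q = 303.
With the change applied: demand qd = 413 - 2P, supply qs = 6P - 543.
New equilibrium: 413 - 2P = 6P - 543 ⇒ 956 = 8P ⇒ P = 119.5, q = 174.
New expenditure = 119.5 × 174 = 20793.00.

20793.00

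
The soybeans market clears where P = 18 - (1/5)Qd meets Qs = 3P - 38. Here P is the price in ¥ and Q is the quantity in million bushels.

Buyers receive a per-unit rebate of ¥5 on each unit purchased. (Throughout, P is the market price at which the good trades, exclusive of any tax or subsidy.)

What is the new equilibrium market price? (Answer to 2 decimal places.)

19.13

Before the shock: 90 - 5P = 3P - 38 ⇒ 128 = 8P ⇒ P = 16, Q = 10.
Since buyers' out-of-pocket price is the market price minus the rebate, the effective demand curve becomes Qd = 115 - 5P.
New equilibrium: 115 - 5P = 3P - 38 ⇒ 153 = 8P ⇒ P = 19.125, Q = 19.375.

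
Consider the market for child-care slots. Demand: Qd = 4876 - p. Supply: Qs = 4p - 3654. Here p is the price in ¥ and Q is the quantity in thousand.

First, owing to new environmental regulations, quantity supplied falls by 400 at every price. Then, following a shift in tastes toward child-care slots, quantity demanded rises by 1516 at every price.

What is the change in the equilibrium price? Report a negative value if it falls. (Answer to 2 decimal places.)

+383.20

Before the shock: 4876 - p = 4p - 3654 ⇒ 8530 = 5p ⇒ p = 1706, Q = 3170.
The new curves are Qd = 6392 - p (demand) and Qs = 4p - 4054 (supply).
Equate the new curves: 6392 - p = 4p - 4054, giving 10446 = 5p, p = 2089.2, Q = 4302.8.
Δp = 2089.2 − 1706 = +383.20.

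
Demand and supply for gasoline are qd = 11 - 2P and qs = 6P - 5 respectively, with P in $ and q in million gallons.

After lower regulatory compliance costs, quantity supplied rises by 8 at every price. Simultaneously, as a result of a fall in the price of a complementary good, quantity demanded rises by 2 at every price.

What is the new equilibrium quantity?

Original equilibrium: 11 - 2P = 6P - 5 gives 16 = 8P, so P = 2 and q = 7.
After the shift, demand is qd = 13 - 2P and supply is qs = 6P + 3.
Equate the new curves: 13 - 2P = 6P + 3, giving 10 = 8P, P = 1.25, q = 10.5.

10.5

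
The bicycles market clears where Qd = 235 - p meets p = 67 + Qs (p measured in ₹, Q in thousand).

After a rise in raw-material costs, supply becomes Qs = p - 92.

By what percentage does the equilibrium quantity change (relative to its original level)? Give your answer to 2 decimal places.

Solve the original market: 235 - p = p - 67, hence p = 151 and Q = 84.
The new curves are Qd = 235 - p (demand) and Qs = p - 92 (supply).
Setting them equal: 235 - p = p - 92 → 327 = 2p, so p = 163.5 and Q = 71.5.
%ΔQ = (71.5 − 84) / 84 × 100 = -14.88%.

-14.88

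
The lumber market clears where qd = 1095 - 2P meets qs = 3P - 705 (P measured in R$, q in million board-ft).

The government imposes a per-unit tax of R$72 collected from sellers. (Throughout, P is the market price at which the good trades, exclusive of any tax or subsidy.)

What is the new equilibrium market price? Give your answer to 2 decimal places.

Initially, 1095 - 2P = 3P - 705, so 1800 = 5P and P = 360, q = 375.
Since sellers keep the price net of the tax, the effective supply curve becomes qs = 3P - 921.
Equate the new curves: 1095 - 2P = 3P - 921, giving 2016 = 5P, P = 403.2, q = 288.6.

403.20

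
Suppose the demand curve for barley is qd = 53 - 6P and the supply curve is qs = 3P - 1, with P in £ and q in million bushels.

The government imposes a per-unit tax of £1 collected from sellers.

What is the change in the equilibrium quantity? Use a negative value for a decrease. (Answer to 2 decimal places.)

-2.00

Original equilibrium: 53 - 6P = 3P - 1 gives 54 = 9P, so P = 6 and q = 17.
Since sellers keep the price net of the tax, the effective supply curve becomes qs = 3P - 4.
New equilibrium: 53 - 6P = 3P - 4 ⇒ 57 = 9P ⇒ P = 19/3 ≈ 6.3333, q = 15.
Δq = 15 − 17 = -2.00.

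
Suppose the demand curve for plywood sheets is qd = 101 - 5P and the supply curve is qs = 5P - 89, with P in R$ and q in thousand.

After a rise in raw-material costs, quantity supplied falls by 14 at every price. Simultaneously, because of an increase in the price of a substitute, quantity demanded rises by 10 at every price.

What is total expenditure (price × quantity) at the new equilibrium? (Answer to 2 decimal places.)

85.60

Before the shock: 101 - 5P = 5P - 89 ⇒ 190 = 10P ⇒ P = 19, q = 6.
With the change applied: demand qd = 111 - 5P, supply qs = 5P - 103.
Clearing the new market: 111 - 5P = 5P - 103, so P = 21.4 and q = 4.
New expenditure = 21.4 × 4 = 85.60.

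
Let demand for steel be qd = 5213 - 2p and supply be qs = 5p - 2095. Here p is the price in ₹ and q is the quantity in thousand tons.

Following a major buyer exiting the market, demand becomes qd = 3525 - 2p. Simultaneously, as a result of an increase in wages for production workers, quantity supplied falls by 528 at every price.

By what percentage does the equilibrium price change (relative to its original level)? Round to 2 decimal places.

Original equilibrium: 5213 - 2p = 5p - 2095 gives 7308 = 7p, so p = 1044 and q = 3125.
After the shift, demand is qd = 3525 - 2p and supply is qs = 5p - 2623.
Setting them equal: 3525 - 2p = 5p - 2623 → 6148 = 7p, so p = 6148/7 ≈ 878.2857 and q = 12379/7 ≈ 1768.4286.
%Δp = (878.2857 − 1044) / 1044 × 100 = -15.87%.

-15.87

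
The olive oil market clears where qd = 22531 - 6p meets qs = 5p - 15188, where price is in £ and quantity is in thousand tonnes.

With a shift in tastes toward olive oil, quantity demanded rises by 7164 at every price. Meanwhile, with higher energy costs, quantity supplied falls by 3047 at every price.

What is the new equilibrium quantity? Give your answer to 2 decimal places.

3551.36

Before the shock: 22531 - 6p = 5p - 15188 ⇒ 37719 = 11p ⇒ p = 3429, q = 1957.
After the shift, demand is qd = 29695 - 6p and supply is qs = 5p - 18235.
Equate the new curves: 29695 - 6p = 5p - 18235, giving 47930 = 11p, p = 47930/11 ≈ 4357.2727, q = 39065/11 ≈ 3551.3636.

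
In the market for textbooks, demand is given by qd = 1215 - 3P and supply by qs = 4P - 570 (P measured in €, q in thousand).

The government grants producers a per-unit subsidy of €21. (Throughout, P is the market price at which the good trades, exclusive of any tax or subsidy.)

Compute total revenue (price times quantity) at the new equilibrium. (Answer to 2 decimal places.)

Solve the original market: 1215 - 3P = 4P - 570, hence P = 255 and q = 450.
Since sellers receive the price plus the subsidy, the effective supply curve becomes qs = 4P - 486.
Setting them equal: 1215 - 3P = 4P - 486 → 1701 = 7P, so P = 243 and q = 486.
New expenditure = 243 × 486 = 118098.00.

118098.00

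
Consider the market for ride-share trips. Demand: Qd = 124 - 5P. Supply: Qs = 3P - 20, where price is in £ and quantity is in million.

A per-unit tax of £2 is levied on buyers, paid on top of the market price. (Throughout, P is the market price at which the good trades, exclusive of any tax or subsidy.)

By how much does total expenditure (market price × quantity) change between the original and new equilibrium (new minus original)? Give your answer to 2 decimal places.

Solve the original market: 124 - 5P = 3P - 20, hence P = 18 and Q = 34.
Since buyers pay the price plus the tax, the effective demand curve becomes Qd = 114 - 5P.
Equate the new curves: 114 - 5P = 3P - 20, giving 134 = 8P, P = 16.75, Q = 30.25.
Expenditure moves from 18×34 = 612 to 16.75×30.25 = 506.6875; change = -105.31.

-105.31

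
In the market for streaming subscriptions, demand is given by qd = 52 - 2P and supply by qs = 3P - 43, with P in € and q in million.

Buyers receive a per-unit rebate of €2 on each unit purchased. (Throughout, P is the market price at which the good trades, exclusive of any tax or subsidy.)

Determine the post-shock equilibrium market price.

Before the shock: 52 - 2P = 3P - 43 ⇒ 95 = 5P ⇒ P = 19, q = 14.
Since buyers' out-of-pocket price is the market price minus the rebate, the effective demand curve becomes qd = 56 - 2P.
Clearing the new market: 56 - 2P = 3P - 43, so P = 19.8 and q = 16.4.

19.8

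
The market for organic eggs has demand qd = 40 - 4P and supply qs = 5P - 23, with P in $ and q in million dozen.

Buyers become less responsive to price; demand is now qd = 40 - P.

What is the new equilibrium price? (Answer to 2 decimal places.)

Solve the original market: 40 - 4P = 5P - 23, hence P = 7 and q = 12.
The shock moves the curves to qd = 40 - P and qs = 5P - 23.
Setting them equal: 40 - P = 5P - 23 → 63 = 6P, so P = 10.5 and q = 29.5.

10.50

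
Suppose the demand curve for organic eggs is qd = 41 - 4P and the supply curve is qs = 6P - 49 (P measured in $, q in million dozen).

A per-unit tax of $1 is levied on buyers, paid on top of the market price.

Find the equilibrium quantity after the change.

Initially, 41 - 4P = 6P - 49, so 90 = 10P and P = 9, q = 5.
Since buyers pay the price plus the tax, the effective demand curve becomes qd = 37 - 4P.
Equate the new curves: 37 - 4P = 6P - 49, giving 86 = 10P, P = 8.6, q = 2.6.

2.6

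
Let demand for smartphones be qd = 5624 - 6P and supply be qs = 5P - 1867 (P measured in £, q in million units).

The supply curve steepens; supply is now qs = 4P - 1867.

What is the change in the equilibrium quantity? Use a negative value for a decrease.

Initially, 5624 - 6P = 5P - 1867, so 7491 = 11P and P = 681, q = 1538.
With the change applied: demand qd = 5624 - 6P, supply qs = 4P - 1867.
Equate the new curves: 5624 - 6P = 4P - 1867, giving 7491 = 10P, P = 749.1, q = 1129.4.
Δq = 1129.4 − 1538 = -408.6.

-408.6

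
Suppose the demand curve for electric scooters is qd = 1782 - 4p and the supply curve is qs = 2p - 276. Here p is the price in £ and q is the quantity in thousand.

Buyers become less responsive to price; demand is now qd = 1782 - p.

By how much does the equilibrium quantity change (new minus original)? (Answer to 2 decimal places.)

Solve the original market: 1782 - 4p = 2p - 276, hence p = 343 and q = 410.
The shock moves the curves to qd = 1782 - p and qs = 2p - 276.
Equate the new curves: 1782 - p = 2p - 276, giving 2058 = 3p, p = 686, q = 1096.
Δq = 1096 − 410 = +686.00.

+686.00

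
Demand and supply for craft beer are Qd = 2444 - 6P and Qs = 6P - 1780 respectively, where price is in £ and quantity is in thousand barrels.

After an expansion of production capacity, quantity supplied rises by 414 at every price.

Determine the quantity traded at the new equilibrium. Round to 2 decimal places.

539.00

Initially, 2444 - 6P = 6P - 1780, so 4224 = 12P and P = 352, Q = 332.
With the change applied: demand Qd = 2444 - 6P, supply Qs = 6P - 1366.
Clearing the new market: 2444 - 6P = 6P - 1366, so P = 317.5 and Q = 539.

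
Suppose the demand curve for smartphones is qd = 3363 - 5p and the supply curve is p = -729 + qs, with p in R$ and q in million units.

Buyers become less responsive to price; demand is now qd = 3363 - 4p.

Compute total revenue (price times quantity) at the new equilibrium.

Original equilibrium: 3363 - 5p = p + 729 gives 2634 = 6p, so p = 439 and q = 1168.
After the shift, demand is qd = 3363 - 4p and supply is qs = p + 729.
New equilibrium: 3363 - 4p = p + 729 ⇒ 2634 = 5p ⇒ p = 526.8, q = 1255.8.
New expenditure = 526.8 × 1255.8 = 661555.44.

661555.44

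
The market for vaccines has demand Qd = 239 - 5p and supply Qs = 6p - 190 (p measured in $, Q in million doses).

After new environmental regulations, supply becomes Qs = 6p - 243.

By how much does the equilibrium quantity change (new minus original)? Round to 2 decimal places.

Initially, 239 - 5p = 6p - 190, so 429 = 11p and p = 39, Q = 44.
After the shift, demand is Qd = 239 - 5p and supply is Qs = 6p - 243.
New equilibrium: 239 - 5p = 6p - 243 ⇒ 482 = 11p ⇒ p = 482/11 ≈ 43.8182, Q = 219/11 ≈ 19.9091.
ΔQ = 19.9091 − 44 = -24.09.

-24.09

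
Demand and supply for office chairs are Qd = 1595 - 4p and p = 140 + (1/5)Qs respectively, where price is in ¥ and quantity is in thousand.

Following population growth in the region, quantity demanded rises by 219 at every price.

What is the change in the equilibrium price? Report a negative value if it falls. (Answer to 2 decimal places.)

+24.33

Before the shock: 1595 - 4p = 5p - 700 ⇒ 2295 = 9p ⇒ p = 255, Q = 575.
The new curves are Qd = 1814 - 4p (demand) and Qs = 5p - 700 (supply).
Equate the new curves: 1814 - 4p = 5p - 700, giving 2514 = 9p, p = 838/3 ≈ 279.3333, Q = 2090/3 ≈ 696.6667.
Δp = 279.3333 − 255 = +24.33.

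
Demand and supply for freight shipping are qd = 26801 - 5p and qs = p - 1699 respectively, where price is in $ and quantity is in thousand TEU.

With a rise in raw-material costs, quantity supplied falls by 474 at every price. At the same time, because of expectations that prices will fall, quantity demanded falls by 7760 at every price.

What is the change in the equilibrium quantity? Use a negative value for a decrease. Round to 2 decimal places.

-1688.33

Before the shock: 26801 - 5p = p - 1699 ⇒ 28500 = 6p ⇒ p = 4750, q = 3051.
After the shift, demand is qd = 19041 - 5p and supply is qs = p - 2173.
Equate the new curves: 19041 - 5p = p - 2173, giving 21214 = 6p, p = 10607/3 ≈ 3535.6667, q = 4088/3 ≈ 1362.6667.
Δq = 1362.6667 − 3051 = -1688.33.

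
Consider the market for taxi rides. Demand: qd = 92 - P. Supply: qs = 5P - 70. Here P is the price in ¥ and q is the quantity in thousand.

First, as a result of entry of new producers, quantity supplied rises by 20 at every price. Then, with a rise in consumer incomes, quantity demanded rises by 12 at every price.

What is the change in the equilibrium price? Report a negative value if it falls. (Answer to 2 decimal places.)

-1.33

Original equilibrium: 92 - P = 5P - 70 gives 162 = 6P, so P = 27 and q = 65.
With the change applied: demand qd = 104 - P, supply qs = 5P - 50.
Clearing the new market: 104 - P = 5P - 50, so P = 77/3 ≈ 25.6667 and q = 235/3 ≈ 78.3333.
ΔP = 25.6667 − 27 = -1.33.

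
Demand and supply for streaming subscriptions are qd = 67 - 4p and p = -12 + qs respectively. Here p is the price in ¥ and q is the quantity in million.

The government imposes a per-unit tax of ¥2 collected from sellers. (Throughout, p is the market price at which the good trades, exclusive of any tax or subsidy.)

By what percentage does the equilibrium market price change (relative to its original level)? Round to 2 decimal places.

+3.64

Initially, 67 - 4p = p + 12, so 55 = 5p and p = 11, q = 23.
Since sellers keep the price net of the tax, the effective supply curve becomes qs = p + 10.
Equate the new curves: 67 - 4p = p + 10, giving 57 = 5p, p = 11.4, q = 21.4.
%Δp = (11.4 − 11) / 11 × 100 = +3.64%.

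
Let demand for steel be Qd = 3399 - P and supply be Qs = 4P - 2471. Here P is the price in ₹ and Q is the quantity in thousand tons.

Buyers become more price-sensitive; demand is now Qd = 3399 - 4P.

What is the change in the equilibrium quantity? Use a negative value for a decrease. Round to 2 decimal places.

Before the shock: 3399 - P = 4P - 2471 ⇒ 5870 = 5P ⇒ P = 1174, Q = 2225.
After the shift, demand is Qd = 3399 - 4P and supply is Qs = 4P - 2471.
Equate the new curves: 3399 - 4P = 4P - 2471, giving 5870 = 8P, P = 733.75, Q = 464.
ΔQ = 464 − 2225 = -1761.00.

-1761.00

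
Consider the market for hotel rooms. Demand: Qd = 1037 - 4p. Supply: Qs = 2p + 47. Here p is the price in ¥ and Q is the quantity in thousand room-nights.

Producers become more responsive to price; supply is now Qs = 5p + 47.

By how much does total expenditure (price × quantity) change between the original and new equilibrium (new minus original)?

Original equilibrium: 1037 - 4p = 2p + 47 gives 990 = 6p, so p = 165 and Q = 377.
After the shift, demand is Qd = 1037 - 4p and supply is Qs = 5p + 47.
Clearing the new market: 1037 - 4p = 5p + 47, so p = 110 and Q = 597.
Expenditure moves from 165×377 = 62205 to 110×597 = 65670; change = +3465.

+3465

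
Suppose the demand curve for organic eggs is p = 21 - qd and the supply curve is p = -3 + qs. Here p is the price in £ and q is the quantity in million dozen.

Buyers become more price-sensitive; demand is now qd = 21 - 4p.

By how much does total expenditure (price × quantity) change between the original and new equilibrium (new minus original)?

-84.24

Initially, 21 - p = p + 3, so 18 = 2p and p = 9, q = 12.
The shock moves the curves to qd = 21 - 4p and qs = p + 3.
Clearing the new market: 21 - 4p = p + 3, so p = 3.6 and q = 6.6.
Expenditure moves from 9×12 = 108 to 3.6×6.6 = 23.76; change = -84.24.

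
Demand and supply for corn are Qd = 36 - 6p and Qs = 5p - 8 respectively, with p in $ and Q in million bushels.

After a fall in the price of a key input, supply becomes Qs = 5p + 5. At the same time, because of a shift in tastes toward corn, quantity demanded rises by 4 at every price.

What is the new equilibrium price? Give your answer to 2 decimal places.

3.18

Solve the original market: 36 - 6p = 5p - 8, hence p = 4 and Q = 12.
The new curves are Qd = 40 - 6p (demand) and Qs = 5p + 5 (supply).
Equate the new curves: 40 - 6p = 5p + 5, giving 35 = 11p, p = 35/11 ≈ 3.1818, Q = 230/11 ≈ 20.9091.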